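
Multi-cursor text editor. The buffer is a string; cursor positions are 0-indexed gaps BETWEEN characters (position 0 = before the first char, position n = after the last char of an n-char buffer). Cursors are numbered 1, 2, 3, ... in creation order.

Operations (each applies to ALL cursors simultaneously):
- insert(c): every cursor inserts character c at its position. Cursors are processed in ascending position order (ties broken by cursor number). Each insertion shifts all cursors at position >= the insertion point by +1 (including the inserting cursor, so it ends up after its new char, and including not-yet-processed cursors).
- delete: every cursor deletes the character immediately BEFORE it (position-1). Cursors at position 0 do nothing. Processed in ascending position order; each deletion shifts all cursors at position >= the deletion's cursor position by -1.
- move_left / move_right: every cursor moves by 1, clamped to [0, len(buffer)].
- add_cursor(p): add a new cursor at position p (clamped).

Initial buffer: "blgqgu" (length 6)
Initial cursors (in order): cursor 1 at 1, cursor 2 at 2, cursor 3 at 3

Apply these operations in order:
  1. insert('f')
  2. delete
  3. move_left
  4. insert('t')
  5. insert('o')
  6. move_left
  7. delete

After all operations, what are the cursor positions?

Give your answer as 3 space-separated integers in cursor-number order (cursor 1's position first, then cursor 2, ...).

Answer: 0 2 4

Derivation:
After op 1 (insert('f')): buffer="bflfgfqgu" (len 9), cursors c1@2 c2@4 c3@6, authorship .1.2.3...
After op 2 (delete): buffer="blgqgu" (len 6), cursors c1@1 c2@2 c3@3, authorship ......
After op 3 (move_left): buffer="blgqgu" (len 6), cursors c1@0 c2@1 c3@2, authorship ......
After op 4 (insert('t')): buffer="tbtltgqgu" (len 9), cursors c1@1 c2@3 c3@5, authorship 1.2.3....
After op 5 (insert('o')): buffer="tobtoltogqgu" (len 12), cursors c1@2 c2@5 c3@8, authorship 11.22.33....
After op 6 (move_left): buffer="tobtoltogqgu" (len 12), cursors c1@1 c2@4 c3@7, authorship 11.22.33....
After op 7 (delete): buffer="obologqgu" (len 9), cursors c1@0 c2@2 c3@4, authorship 1.2.3....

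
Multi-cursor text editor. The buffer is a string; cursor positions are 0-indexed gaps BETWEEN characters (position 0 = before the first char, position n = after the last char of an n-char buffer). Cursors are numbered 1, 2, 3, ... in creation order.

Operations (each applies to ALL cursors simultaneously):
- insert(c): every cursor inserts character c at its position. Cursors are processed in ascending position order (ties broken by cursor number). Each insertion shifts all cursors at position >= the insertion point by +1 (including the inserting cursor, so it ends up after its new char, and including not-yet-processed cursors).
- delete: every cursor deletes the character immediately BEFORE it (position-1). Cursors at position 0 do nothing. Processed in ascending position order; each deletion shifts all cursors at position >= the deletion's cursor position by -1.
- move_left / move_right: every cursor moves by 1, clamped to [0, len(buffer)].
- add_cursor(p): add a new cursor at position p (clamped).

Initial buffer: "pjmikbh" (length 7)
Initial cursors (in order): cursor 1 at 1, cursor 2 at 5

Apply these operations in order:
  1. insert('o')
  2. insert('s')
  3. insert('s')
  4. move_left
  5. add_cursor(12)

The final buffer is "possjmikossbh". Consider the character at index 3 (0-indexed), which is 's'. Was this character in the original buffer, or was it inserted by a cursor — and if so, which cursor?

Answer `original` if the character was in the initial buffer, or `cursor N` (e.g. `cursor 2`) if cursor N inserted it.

Answer: cursor 1

Derivation:
After op 1 (insert('o')): buffer="pojmikobh" (len 9), cursors c1@2 c2@7, authorship .1....2..
After op 2 (insert('s')): buffer="posjmikosbh" (len 11), cursors c1@3 c2@9, authorship .11....22..
After op 3 (insert('s')): buffer="possjmikossbh" (len 13), cursors c1@4 c2@11, authorship .111....222..
After op 4 (move_left): buffer="possjmikossbh" (len 13), cursors c1@3 c2@10, authorship .111....222..
After op 5 (add_cursor(12)): buffer="possjmikossbh" (len 13), cursors c1@3 c2@10 c3@12, authorship .111....222..
Authorship (.=original, N=cursor N): . 1 1 1 . . . . 2 2 2 . .
Index 3: author = 1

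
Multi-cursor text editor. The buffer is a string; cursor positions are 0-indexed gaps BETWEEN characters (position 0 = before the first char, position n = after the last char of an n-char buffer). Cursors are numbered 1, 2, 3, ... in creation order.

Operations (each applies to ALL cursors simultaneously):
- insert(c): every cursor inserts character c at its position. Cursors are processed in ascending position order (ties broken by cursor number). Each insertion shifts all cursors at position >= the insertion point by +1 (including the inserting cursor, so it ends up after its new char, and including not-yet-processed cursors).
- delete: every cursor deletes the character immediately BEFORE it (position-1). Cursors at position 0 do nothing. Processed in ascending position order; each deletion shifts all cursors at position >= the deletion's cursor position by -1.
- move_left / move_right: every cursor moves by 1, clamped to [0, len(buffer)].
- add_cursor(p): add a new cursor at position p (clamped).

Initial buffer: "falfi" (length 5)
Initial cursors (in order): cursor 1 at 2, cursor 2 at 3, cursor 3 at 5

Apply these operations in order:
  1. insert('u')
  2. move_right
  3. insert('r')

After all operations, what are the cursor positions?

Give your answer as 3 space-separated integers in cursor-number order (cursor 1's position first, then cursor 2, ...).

After op 1 (insert('u')): buffer="faulufiu" (len 8), cursors c1@3 c2@5 c3@8, authorship ..1.2..3
After op 2 (move_right): buffer="faulufiu" (len 8), cursors c1@4 c2@6 c3@8, authorship ..1.2..3
After op 3 (insert('r')): buffer="faulrufriur" (len 11), cursors c1@5 c2@8 c3@11, authorship ..1.12.2.33

Answer: 5 8 11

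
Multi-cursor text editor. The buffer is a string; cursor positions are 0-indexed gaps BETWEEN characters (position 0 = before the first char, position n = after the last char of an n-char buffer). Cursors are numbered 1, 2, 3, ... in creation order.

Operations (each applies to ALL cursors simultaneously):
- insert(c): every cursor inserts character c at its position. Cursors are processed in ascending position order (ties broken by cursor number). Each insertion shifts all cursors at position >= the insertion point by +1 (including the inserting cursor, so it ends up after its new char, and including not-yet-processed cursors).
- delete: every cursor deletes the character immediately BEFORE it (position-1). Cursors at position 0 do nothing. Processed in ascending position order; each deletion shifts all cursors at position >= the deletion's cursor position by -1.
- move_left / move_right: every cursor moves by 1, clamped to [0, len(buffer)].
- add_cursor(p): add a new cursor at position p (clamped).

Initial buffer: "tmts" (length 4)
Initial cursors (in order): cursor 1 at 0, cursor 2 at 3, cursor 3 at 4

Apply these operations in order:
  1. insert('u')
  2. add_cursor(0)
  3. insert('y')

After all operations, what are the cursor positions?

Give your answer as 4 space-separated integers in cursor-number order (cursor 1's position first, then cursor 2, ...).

After op 1 (insert('u')): buffer="utmtusu" (len 7), cursors c1@1 c2@5 c3@7, authorship 1...2.3
After op 2 (add_cursor(0)): buffer="utmtusu" (len 7), cursors c4@0 c1@1 c2@5 c3@7, authorship 1...2.3
After op 3 (insert('y')): buffer="yuytmtuysuy" (len 11), cursors c4@1 c1@3 c2@8 c3@11, authorship 411...22.33

Answer: 3 8 11 1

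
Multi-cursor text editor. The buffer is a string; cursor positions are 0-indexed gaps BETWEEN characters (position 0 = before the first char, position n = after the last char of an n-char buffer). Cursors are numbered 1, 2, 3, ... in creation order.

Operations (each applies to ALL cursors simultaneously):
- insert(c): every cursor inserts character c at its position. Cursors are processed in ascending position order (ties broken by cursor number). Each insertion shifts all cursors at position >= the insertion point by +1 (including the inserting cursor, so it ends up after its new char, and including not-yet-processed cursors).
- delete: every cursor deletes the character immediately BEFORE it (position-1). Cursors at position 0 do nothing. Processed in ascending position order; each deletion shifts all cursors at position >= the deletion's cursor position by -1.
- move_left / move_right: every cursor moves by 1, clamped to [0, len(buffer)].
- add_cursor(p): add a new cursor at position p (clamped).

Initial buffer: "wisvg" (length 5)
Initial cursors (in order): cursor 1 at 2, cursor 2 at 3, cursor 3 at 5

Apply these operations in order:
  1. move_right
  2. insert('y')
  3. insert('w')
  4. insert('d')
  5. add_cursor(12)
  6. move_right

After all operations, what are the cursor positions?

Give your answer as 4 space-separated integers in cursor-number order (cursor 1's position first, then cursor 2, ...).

After op 1 (move_right): buffer="wisvg" (len 5), cursors c1@3 c2@4 c3@5, authorship .....
After op 2 (insert('y')): buffer="wisyvygy" (len 8), cursors c1@4 c2@6 c3@8, authorship ...1.2.3
After op 3 (insert('w')): buffer="wisywvywgyw" (len 11), cursors c1@5 c2@8 c3@11, authorship ...11.22.33
After op 4 (insert('d')): buffer="wisywdvywdgywd" (len 14), cursors c1@6 c2@10 c3@14, authorship ...111.222.333
After op 5 (add_cursor(12)): buffer="wisywdvywdgywd" (len 14), cursors c1@6 c2@10 c4@12 c3@14, authorship ...111.222.333
After op 6 (move_right): buffer="wisywdvywdgywd" (len 14), cursors c1@7 c2@11 c4@13 c3@14, authorship ...111.222.333

Answer: 7 11 14 13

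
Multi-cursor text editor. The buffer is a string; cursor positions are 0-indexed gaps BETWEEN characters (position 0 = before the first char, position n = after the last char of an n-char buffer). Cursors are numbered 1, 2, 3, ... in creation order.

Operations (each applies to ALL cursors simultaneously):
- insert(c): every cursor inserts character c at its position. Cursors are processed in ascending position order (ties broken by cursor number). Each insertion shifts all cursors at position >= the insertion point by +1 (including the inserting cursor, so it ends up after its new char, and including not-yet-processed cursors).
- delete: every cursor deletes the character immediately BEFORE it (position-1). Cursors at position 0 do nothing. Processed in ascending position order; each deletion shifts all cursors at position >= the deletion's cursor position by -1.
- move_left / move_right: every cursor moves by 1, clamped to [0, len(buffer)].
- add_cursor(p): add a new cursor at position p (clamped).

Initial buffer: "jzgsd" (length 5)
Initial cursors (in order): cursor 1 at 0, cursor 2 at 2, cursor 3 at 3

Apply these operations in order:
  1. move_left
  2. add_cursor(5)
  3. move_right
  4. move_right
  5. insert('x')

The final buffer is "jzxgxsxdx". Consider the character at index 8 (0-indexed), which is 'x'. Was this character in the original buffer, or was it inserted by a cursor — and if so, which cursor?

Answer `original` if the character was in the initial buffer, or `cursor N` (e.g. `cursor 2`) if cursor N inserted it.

After op 1 (move_left): buffer="jzgsd" (len 5), cursors c1@0 c2@1 c3@2, authorship .....
After op 2 (add_cursor(5)): buffer="jzgsd" (len 5), cursors c1@0 c2@1 c3@2 c4@5, authorship .....
After op 3 (move_right): buffer="jzgsd" (len 5), cursors c1@1 c2@2 c3@3 c4@5, authorship .....
After op 4 (move_right): buffer="jzgsd" (len 5), cursors c1@2 c2@3 c3@4 c4@5, authorship .....
After op 5 (insert('x')): buffer="jzxgxsxdx" (len 9), cursors c1@3 c2@5 c3@7 c4@9, authorship ..1.2.3.4
Authorship (.=original, N=cursor N): . . 1 . 2 . 3 . 4
Index 8: author = 4

Answer: cursor 4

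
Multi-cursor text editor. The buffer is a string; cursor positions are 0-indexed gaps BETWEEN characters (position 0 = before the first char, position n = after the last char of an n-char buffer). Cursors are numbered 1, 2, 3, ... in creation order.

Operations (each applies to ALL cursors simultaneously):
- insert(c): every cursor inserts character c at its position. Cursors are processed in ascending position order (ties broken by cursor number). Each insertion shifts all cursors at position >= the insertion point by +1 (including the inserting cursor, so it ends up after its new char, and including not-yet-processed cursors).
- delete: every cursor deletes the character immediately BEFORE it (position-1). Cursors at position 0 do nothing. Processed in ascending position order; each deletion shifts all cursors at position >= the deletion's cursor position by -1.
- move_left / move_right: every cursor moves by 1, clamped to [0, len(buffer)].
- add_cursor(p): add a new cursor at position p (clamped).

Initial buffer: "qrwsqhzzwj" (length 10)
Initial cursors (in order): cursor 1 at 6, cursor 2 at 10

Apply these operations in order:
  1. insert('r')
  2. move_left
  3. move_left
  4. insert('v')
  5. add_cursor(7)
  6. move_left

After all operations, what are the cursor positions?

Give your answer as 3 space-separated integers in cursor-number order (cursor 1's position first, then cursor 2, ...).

Answer: 5 11 6

Derivation:
After op 1 (insert('r')): buffer="qrwsqhrzzwjr" (len 12), cursors c1@7 c2@12, authorship ......1....2
After op 2 (move_left): buffer="qrwsqhrzzwjr" (len 12), cursors c1@6 c2@11, authorship ......1....2
After op 3 (move_left): buffer="qrwsqhrzzwjr" (len 12), cursors c1@5 c2@10, authorship ......1....2
After op 4 (insert('v')): buffer="qrwsqvhrzzwvjr" (len 14), cursors c1@6 c2@12, authorship .....1.1...2.2
After op 5 (add_cursor(7)): buffer="qrwsqvhrzzwvjr" (len 14), cursors c1@6 c3@7 c2@12, authorship .....1.1...2.2
After op 6 (move_left): buffer="qrwsqvhrzzwvjr" (len 14), cursors c1@5 c3@6 c2@11, authorship .....1.1...2.2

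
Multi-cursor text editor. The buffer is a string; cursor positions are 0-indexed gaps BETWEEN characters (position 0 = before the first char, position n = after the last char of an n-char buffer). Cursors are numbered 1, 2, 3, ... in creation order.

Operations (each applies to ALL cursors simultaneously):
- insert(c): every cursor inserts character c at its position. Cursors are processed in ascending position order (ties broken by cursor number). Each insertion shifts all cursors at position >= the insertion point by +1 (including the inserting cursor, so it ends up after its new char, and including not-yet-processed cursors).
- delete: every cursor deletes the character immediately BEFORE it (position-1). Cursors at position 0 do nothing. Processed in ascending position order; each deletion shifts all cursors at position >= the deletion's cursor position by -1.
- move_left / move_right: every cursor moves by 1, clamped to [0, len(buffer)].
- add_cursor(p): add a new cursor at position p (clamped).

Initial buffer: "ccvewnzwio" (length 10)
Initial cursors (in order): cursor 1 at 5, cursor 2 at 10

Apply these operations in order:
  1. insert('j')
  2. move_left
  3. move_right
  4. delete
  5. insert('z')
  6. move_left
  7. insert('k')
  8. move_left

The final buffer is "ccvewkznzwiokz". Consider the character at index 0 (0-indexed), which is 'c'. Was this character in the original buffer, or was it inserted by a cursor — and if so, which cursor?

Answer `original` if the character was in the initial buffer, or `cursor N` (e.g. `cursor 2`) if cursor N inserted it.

After op 1 (insert('j')): buffer="ccvewjnzwioj" (len 12), cursors c1@6 c2@12, authorship .....1.....2
After op 2 (move_left): buffer="ccvewjnzwioj" (len 12), cursors c1@5 c2@11, authorship .....1.....2
After op 3 (move_right): buffer="ccvewjnzwioj" (len 12), cursors c1@6 c2@12, authorship .....1.....2
After op 4 (delete): buffer="ccvewnzwio" (len 10), cursors c1@5 c2@10, authorship ..........
After op 5 (insert('z')): buffer="ccvewznzwioz" (len 12), cursors c1@6 c2@12, authorship .....1.....2
After op 6 (move_left): buffer="ccvewznzwioz" (len 12), cursors c1@5 c2@11, authorship .....1.....2
After op 7 (insert('k')): buffer="ccvewkznzwiokz" (len 14), cursors c1@6 c2@13, authorship .....11.....22
After op 8 (move_left): buffer="ccvewkznzwiokz" (len 14), cursors c1@5 c2@12, authorship .....11.....22
Authorship (.=original, N=cursor N): . . . . . 1 1 . . . . . 2 2
Index 0: author = original

Answer: original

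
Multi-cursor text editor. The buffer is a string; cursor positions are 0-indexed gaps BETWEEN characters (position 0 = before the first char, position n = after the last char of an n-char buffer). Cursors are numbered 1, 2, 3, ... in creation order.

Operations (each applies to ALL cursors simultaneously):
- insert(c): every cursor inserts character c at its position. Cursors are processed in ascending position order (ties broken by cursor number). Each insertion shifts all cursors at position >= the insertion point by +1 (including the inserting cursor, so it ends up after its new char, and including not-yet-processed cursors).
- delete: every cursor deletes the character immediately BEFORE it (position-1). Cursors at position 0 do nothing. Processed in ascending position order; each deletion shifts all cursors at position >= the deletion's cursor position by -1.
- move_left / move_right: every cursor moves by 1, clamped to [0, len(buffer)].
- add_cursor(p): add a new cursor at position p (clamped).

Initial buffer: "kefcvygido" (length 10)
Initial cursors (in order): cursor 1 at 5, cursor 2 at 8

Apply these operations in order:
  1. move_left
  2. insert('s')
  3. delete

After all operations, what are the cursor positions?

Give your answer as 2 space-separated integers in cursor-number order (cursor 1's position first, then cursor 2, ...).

Answer: 4 7

Derivation:
After op 1 (move_left): buffer="kefcvygido" (len 10), cursors c1@4 c2@7, authorship ..........
After op 2 (insert('s')): buffer="kefcsvygsido" (len 12), cursors c1@5 c2@9, authorship ....1...2...
After op 3 (delete): buffer="kefcvygido" (len 10), cursors c1@4 c2@7, authorship ..........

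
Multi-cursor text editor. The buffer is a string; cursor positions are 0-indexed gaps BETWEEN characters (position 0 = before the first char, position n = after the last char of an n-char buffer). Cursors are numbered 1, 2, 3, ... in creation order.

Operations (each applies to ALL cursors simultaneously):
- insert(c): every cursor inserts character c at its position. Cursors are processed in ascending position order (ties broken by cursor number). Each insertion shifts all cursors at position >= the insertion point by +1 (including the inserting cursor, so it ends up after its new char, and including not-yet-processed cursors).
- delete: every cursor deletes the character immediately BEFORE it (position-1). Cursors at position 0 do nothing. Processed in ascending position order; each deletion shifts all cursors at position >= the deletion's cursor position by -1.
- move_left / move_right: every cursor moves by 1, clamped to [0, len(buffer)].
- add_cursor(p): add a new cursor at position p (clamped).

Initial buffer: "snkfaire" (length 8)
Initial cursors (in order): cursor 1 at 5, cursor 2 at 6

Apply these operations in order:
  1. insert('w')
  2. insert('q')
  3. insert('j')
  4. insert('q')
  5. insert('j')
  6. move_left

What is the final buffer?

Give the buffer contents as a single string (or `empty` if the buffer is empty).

Answer: snkfawqjqjiwqjqjre

Derivation:
After op 1 (insert('w')): buffer="snkfawiwre" (len 10), cursors c1@6 c2@8, authorship .....1.2..
After op 2 (insert('q')): buffer="snkfawqiwqre" (len 12), cursors c1@7 c2@10, authorship .....11.22..
After op 3 (insert('j')): buffer="snkfawqjiwqjre" (len 14), cursors c1@8 c2@12, authorship .....111.222..
After op 4 (insert('q')): buffer="snkfawqjqiwqjqre" (len 16), cursors c1@9 c2@14, authorship .....1111.2222..
After op 5 (insert('j')): buffer="snkfawqjqjiwqjqjre" (len 18), cursors c1@10 c2@16, authorship .....11111.22222..
After op 6 (move_left): buffer="snkfawqjqjiwqjqjre" (len 18), cursors c1@9 c2@15, authorship .....11111.22222..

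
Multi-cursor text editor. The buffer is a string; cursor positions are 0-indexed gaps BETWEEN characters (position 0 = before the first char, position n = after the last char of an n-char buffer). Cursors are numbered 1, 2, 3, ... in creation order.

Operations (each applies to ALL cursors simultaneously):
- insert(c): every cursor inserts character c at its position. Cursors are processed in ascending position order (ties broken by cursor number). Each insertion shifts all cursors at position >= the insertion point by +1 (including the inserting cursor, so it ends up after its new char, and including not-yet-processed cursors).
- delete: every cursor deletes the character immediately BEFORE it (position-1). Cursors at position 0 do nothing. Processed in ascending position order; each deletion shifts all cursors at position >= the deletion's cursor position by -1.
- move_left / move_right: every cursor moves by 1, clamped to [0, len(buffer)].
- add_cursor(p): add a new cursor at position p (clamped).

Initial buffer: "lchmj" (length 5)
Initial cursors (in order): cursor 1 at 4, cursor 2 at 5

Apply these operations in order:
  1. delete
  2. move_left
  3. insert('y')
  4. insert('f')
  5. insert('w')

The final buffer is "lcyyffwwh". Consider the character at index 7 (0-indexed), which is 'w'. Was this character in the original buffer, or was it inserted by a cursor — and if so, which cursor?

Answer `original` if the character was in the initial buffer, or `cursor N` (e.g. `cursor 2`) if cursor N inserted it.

After op 1 (delete): buffer="lch" (len 3), cursors c1@3 c2@3, authorship ...
After op 2 (move_left): buffer="lch" (len 3), cursors c1@2 c2@2, authorship ...
After op 3 (insert('y')): buffer="lcyyh" (len 5), cursors c1@4 c2@4, authorship ..12.
After op 4 (insert('f')): buffer="lcyyffh" (len 7), cursors c1@6 c2@6, authorship ..1212.
After op 5 (insert('w')): buffer="lcyyffwwh" (len 9), cursors c1@8 c2@8, authorship ..121212.
Authorship (.=original, N=cursor N): . . 1 2 1 2 1 2 .
Index 7: author = 2

Answer: cursor 2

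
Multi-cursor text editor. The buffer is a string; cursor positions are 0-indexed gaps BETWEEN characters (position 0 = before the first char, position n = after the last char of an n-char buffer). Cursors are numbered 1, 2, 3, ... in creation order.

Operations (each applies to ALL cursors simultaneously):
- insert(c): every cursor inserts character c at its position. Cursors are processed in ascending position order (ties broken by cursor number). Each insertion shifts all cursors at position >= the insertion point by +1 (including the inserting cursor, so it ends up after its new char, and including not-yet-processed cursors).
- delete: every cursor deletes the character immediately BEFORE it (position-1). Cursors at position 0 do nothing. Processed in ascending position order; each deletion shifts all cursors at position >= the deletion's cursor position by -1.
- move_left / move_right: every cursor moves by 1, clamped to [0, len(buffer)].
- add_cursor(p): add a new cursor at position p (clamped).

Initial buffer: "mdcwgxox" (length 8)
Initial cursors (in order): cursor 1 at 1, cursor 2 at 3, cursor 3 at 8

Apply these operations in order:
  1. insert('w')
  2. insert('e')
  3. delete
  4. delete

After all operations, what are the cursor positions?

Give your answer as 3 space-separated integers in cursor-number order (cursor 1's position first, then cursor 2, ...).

Answer: 1 3 8

Derivation:
After op 1 (insert('w')): buffer="mwdcwwgxoxw" (len 11), cursors c1@2 c2@5 c3@11, authorship .1..2.....3
After op 2 (insert('e')): buffer="mwedcwewgxoxwe" (len 14), cursors c1@3 c2@7 c3@14, authorship .11..22.....33
After op 3 (delete): buffer="mwdcwwgxoxw" (len 11), cursors c1@2 c2@5 c3@11, authorship .1..2.....3
After op 4 (delete): buffer="mdcwgxox" (len 8), cursors c1@1 c2@3 c3@8, authorship ........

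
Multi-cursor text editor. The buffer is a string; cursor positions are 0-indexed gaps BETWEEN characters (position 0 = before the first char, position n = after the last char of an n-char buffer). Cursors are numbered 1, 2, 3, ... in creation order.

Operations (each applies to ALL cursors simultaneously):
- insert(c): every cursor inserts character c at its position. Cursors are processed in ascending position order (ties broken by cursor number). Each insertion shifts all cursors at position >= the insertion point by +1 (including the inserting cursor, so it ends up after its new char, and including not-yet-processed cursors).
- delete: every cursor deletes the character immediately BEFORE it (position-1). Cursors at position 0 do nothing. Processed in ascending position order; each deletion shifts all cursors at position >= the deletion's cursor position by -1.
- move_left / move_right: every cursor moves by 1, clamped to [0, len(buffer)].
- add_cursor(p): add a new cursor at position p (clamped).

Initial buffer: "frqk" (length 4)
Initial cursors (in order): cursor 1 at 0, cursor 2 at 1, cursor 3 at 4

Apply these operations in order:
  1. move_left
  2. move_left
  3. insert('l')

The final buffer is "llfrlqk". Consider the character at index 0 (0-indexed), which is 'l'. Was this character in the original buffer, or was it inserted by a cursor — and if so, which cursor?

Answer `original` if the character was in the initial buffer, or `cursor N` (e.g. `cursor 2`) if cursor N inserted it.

After op 1 (move_left): buffer="frqk" (len 4), cursors c1@0 c2@0 c3@3, authorship ....
After op 2 (move_left): buffer="frqk" (len 4), cursors c1@0 c2@0 c3@2, authorship ....
After op 3 (insert('l')): buffer="llfrlqk" (len 7), cursors c1@2 c2@2 c3@5, authorship 12..3..
Authorship (.=original, N=cursor N): 1 2 . . 3 . .
Index 0: author = 1

Answer: cursor 1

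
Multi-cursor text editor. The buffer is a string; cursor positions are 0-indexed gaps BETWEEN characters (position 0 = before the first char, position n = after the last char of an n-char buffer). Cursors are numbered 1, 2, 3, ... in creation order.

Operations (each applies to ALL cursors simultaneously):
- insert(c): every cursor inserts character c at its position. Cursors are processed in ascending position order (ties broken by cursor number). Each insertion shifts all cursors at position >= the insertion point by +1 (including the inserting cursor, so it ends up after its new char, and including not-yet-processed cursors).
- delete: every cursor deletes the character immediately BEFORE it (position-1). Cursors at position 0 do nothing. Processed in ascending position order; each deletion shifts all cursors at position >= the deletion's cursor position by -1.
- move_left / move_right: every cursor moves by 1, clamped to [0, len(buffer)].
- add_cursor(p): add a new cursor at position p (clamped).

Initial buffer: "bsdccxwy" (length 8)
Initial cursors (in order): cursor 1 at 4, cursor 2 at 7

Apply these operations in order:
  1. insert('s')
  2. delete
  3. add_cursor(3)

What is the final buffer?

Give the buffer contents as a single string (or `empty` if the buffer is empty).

After op 1 (insert('s')): buffer="bsdcscxwsy" (len 10), cursors c1@5 c2@9, authorship ....1...2.
After op 2 (delete): buffer="bsdccxwy" (len 8), cursors c1@4 c2@7, authorship ........
After op 3 (add_cursor(3)): buffer="bsdccxwy" (len 8), cursors c3@3 c1@4 c2@7, authorship ........

Answer: bsdccxwy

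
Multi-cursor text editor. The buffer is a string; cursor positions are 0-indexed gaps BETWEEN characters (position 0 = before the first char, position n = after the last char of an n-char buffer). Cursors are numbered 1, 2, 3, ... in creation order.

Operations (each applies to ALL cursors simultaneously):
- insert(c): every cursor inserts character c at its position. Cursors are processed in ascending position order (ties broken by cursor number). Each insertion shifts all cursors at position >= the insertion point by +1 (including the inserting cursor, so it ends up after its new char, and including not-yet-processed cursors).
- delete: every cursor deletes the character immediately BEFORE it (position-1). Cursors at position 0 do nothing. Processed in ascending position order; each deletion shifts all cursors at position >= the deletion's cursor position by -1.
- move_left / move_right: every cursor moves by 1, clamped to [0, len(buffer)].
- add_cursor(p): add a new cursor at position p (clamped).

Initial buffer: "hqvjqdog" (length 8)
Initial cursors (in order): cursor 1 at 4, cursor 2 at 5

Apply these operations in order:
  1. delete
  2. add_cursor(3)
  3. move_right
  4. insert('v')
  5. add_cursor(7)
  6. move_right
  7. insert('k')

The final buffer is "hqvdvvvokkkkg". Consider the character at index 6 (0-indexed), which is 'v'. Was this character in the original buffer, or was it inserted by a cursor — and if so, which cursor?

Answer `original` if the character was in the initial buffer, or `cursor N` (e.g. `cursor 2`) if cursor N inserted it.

After op 1 (delete): buffer="hqvdog" (len 6), cursors c1@3 c2@3, authorship ......
After op 2 (add_cursor(3)): buffer="hqvdog" (len 6), cursors c1@3 c2@3 c3@3, authorship ......
After op 3 (move_right): buffer="hqvdog" (len 6), cursors c1@4 c2@4 c3@4, authorship ......
After op 4 (insert('v')): buffer="hqvdvvvog" (len 9), cursors c1@7 c2@7 c3@7, authorship ....123..
After op 5 (add_cursor(7)): buffer="hqvdvvvog" (len 9), cursors c1@7 c2@7 c3@7 c4@7, authorship ....123..
After op 6 (move_right): buffer="hqvdvvvog" (len 9), cursors c1@8 c2@8 c3@8 c4@8, authorship ....123..
After op 7 (insert('k')): buffer="hqvdvvvokkkkg" (len 13), cursors c1@12 c2@12 c3@12 c4@12, authorship ....123.1234.
Authorship (.=original, N=cursor N): . . . . 1 2 3 . 1 2 3 4 .
Index 6: author = 3

Answer: cursor 3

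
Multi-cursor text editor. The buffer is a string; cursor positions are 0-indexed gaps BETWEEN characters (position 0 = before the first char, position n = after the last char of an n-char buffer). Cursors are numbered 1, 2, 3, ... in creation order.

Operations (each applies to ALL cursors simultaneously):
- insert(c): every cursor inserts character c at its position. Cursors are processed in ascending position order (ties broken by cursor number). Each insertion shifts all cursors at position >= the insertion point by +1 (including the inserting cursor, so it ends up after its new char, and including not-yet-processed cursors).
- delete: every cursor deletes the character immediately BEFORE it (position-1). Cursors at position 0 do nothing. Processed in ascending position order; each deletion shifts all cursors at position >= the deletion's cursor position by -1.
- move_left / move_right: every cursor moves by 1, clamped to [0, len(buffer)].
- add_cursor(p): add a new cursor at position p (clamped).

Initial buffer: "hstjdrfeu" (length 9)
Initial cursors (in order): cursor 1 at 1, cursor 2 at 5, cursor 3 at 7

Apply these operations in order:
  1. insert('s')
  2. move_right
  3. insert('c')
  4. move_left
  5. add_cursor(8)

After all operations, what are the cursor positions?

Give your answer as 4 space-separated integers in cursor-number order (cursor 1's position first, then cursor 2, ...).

Answer: 3 9 13 8

Derivation:
After op 1 (insert('s')): buffer="hsstjdsrfseu" (len 12), cursors c1@2 c2@7 c3@10, authorship .1....2..3..
After op 2 (move_right): buffer="hsstjdsrfseu" (len 12), cursors c1@3 c2@8 c3@11, authorship .1....2..3..
After op 3 (insert('c')): buffer="hssctjdsrcfsecu" (len 15), cursors c1@4 c2@10 c3@14, authorship .1.1...2.2.3.3.
After op 4 (move_left): buffer="hssctjdsrcfsecu" (len 15), cursors c1@3 c2@9 c3@13, authorship .1.1...2.2.3.3.
After op 5 (add_cursor(8)): buffer="hssctjdsrcfsecu" (len 15), cursors c1@3 c4@8 c2@9 c3@13, authorship .1.1...2.2.3.3.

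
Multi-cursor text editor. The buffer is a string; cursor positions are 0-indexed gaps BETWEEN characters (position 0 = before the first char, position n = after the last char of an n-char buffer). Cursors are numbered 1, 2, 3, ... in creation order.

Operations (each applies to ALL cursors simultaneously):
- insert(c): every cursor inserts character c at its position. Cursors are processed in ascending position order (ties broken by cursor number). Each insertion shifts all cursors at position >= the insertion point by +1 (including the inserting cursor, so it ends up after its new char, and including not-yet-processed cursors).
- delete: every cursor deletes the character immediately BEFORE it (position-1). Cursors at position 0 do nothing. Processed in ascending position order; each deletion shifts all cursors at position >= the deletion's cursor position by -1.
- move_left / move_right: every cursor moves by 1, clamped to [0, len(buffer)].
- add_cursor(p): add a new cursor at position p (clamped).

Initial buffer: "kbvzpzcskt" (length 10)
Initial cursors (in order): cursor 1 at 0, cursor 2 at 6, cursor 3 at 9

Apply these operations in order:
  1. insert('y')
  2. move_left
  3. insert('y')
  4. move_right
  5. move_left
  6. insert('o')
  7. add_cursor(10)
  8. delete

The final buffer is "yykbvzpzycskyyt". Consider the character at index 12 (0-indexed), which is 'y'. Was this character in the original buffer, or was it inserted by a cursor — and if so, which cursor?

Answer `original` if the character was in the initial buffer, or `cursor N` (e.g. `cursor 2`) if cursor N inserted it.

After op 1 (insert('y')): buffer="ykbvzpzycskyt" (len 13), cursors c1@1 c2@8 c3@12, authorship 1......2...3.
After op 2 (move_left): buffer="ykbvzpzycskyt" (len 13), cursors c1@0 c2@7 c3@11, authorship 1......2...3.
After op 3 (insert('y')): buffer="yykbvzpzyycskyyt" (len 16), cursors c1@1 c2@9 c3@14, authorship 11......22...33.
After op 4 (move_right): buffer="yykbvzpzyycskyyt" (len 16), cursors c1@2 c2@10 c3@15, authorship 11......22...33.
After op 5 (move_left): buffer="yykbvzpzyycskyyt" (len 16), cursors c1@1 c2@9 c3@14, authorship 11......22...33.
After op 6 (insert('o')): buffer="yoykbvzpzyoycskyoyt" (len 19), cursors c1@2 c2@11 c3@17, authorship 111......222...333.
After op 7 (add_cursor(10)): buffer="yoykbvzpzyoycskyoyt" (len 19), cursors c1@2 c4@10 c2@11 c3@17, authorship 111......222...333.
After op 8 (delete): buffer="yykbvzpzycskyyt" (len 15), cursors c1@1 c2@8 c4@8 c3@13, authorship 11......2...33.
Authorship (.=original, N=cursor N): 1 1 . . . . . . 2 . . . 3 3 .
Index 12: author = 3

Answer: cursor 3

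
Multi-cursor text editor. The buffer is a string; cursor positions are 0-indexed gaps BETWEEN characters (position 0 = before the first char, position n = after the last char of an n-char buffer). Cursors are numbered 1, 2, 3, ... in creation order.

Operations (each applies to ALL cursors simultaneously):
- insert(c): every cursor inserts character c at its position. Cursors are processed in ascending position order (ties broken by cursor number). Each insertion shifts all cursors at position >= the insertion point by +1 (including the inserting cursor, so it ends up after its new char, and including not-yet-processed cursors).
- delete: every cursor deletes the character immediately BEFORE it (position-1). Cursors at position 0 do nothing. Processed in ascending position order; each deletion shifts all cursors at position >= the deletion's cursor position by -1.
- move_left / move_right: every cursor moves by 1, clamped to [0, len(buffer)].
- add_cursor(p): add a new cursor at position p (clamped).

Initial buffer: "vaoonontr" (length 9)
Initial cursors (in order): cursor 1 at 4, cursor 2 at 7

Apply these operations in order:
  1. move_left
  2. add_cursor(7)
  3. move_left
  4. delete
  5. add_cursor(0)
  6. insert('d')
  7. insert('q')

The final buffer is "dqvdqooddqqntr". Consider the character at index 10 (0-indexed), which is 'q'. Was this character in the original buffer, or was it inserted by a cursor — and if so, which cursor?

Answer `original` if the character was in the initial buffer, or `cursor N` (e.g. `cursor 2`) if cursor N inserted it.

Answer: cursor 3

Derivation:
After op 1 (move_left): buffer="vaoonontr" (len 9), cursors c1@3 c2@6, authorship .........
After op 2 (add_cursor(7)): buffer="vaoonontr" (len 9), cursors c1@3 c2@6 c3@7, authorship .........
After op 3 (move_left): buffer="vaoonontr" (len 9), cursors c1@2 c2@5 c3@6, authorship .........
After op 4 (delete): buffer="voontr" (len 6), cursors c1@1 c2@3 c3@3, authorship ......
After op 5 (add_cursor(0)): buffer="voontr" (len 6), cursors c4@0 c1@1 c2@3 c3@3, authorship ......
After op 6 (insert('d')): buffer="dvdooddntr" (len 10), cursors c4@1 c1@3 c2@7 c3@7, authorship 4.1..23...
After op 7 (insert('q')): buffer="dqvdqooddqqntr" (len 14), cursors c4@2 c1@5 c2@11 c3@11, authorship 44.11..2323...
Authorship (.=original, N=cursor N): 4 4 . 1 1 . . 2 3 2 3 . . .
Index 10: author = 3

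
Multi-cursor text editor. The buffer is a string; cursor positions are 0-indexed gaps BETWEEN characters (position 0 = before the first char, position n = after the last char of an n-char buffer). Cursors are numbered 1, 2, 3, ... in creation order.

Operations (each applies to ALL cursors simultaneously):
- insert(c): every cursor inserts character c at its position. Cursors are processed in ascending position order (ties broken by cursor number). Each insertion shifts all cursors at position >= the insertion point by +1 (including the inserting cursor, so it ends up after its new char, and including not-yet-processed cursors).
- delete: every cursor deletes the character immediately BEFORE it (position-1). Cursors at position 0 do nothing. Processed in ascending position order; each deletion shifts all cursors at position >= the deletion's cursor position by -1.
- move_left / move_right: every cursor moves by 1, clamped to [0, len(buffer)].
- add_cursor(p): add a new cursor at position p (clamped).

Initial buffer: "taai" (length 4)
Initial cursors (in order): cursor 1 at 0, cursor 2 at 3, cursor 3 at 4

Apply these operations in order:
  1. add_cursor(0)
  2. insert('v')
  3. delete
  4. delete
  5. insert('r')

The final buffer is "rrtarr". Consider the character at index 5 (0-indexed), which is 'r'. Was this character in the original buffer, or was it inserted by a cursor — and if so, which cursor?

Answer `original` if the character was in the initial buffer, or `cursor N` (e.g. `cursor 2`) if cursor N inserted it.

After op 1 (add_cursor(0)): buffer="taai" (len 4), cursors c1@0 c4@0 c2@3 c3@4, authorship ....
After op 2 (insert('v')): buffer="vvtaaviv" (len 8), cursors c1@2 c4@2 c2@6 c3@8, authorship 14...2.3
After op 3 (delete): buffer="taai" (len 4), cursors c1@0 c4@0 c2@3 c3@4, authorship ....
After op 4 (delete): buffer="ta" (len 2), cursors c1@0 c4@0 c2@2 c3@2, authorship ..
After op 5 (insert('r')): buffer="rrtarr" (len 6), cursors c1@2 c4@2 c2@6 c3@6, authorship 14..23
Authorship (.=original, N=cursor N): 1 4 . . 2 3
Index 5: author = 3

Answer: cursor 3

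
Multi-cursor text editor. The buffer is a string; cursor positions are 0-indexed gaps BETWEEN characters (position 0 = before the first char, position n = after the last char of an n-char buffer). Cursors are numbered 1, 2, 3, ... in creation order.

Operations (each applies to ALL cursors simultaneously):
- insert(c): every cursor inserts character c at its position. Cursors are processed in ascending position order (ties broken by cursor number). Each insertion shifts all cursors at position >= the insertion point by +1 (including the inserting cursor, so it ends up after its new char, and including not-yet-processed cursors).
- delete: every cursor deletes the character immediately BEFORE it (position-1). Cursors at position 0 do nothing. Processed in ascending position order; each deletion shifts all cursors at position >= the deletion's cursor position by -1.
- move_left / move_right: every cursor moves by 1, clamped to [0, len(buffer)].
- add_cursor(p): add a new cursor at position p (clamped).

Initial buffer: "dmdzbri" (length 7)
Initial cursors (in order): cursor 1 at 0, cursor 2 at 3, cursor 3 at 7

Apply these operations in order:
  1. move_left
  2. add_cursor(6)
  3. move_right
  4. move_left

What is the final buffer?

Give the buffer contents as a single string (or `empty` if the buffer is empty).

After op 1 (move_left): buffer="dmdzbri" (len 7), cursors c1@0 c2@2 c3@6, authorship .......
After op 2 (add_cursor(6)): buffer="dmdzbri" (len 7), cursors c1@0 c2@2 c3@6 c4@6, authorship .......
After op 3 (move_right): buffer="dmdzbri" (len 7), cursors c1@1 c2@3 c3@7 c4@7, authorship .......
After op 4 (move_left): buffer="dmdzbri" (len 7), cursors c1@0 c2@2 c3@6 c4@6, authorship .......

Answer: dmdzbri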